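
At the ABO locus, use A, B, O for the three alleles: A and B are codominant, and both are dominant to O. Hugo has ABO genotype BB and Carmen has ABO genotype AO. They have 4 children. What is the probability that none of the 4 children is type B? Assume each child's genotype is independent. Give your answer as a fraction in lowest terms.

1/16

ABO cross BB × AO → 1/2 B, 1/2 AB.
So P(type B) = 1/2 per child.
P(not type B) = 1/2 for one child; (1/2)^4 = 1/16.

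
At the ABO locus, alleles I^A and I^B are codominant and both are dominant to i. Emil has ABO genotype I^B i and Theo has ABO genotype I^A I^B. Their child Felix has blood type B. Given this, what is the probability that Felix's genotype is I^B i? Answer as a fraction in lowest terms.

1/2

Cross I^B i × I^A I^B → 1/4 I^A I^B, 1/4 I^A i, 1/4 I^B I^B, 1/4 I^B i.
Type-B genotypes among offspring: I^B I^B (1/4), I^B i (1/4); total 1/2.
P(I^B i | type B) = (1/4) / (1/2) = 1/2.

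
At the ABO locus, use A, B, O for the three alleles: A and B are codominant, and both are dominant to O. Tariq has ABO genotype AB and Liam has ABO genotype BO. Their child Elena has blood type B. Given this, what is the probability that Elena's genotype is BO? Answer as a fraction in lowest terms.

Cross AB × BO → 1/4 AB, 1/4 AO, 1/4 BB, 1/4 BO.
Type-B genotypes among offspring: BB (1/4), BO (1/4); total 1/2.
P(BO | type B) = (1/4) / (1/2) = 1/2.

1/2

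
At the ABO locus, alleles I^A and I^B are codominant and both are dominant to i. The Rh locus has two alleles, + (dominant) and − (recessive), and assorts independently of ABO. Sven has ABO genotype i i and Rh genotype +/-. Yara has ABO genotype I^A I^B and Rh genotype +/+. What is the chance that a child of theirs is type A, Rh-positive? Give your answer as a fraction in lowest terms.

ABO cross i i × I^A I^B → offspring phenotypes: 1/2 A, 1/2 B.
Rh cross +/- × +/+ → 1 Rh+.
Independent loci: P(type A, Rh-positive) = 1/2 × 1 = 1/2.

1/2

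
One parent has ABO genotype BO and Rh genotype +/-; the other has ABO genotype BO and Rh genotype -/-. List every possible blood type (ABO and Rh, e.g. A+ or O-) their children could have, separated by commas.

Gametes from BO × BO give offspring ABO genotypes BB, BO, OO, i.e. phenotypes O, B.
Rh cross +/- × -/- → phenotypes Rh+, Rh-.
Combining independently: O+, O-, B+, B-.

O+, O-, B+, B-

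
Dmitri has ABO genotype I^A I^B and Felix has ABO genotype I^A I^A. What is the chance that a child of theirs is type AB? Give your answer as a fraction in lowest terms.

ABO cross I^A I^B × I^A I^A → offspring phenotypes: 1/2 A, 1/2 AB.
So P(type AB) = 1/2.

1/2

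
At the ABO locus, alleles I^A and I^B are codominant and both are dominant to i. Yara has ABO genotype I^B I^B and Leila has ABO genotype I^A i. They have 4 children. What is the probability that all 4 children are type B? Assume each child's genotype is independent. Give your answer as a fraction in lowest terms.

1/16

ABO cross I^B I^B × I^A i → 1/2 B, 1/2 AB.
So P(type B) = 1/2 per child.
All 4 independent: (1/2)^4 = 1/16.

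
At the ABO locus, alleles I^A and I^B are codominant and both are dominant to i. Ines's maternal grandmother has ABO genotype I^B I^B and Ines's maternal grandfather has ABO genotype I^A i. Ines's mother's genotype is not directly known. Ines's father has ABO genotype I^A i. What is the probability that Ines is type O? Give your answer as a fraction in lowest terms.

1/8

Ines's mother's ABO genotype from I^B I^B × I^A i: 1/2 I^A I^B, 1/2 I^B i.
Crossing each possibility with the father I^A i and summing P(type O): 1/2·0 + 1/2·1/4 = 1/8.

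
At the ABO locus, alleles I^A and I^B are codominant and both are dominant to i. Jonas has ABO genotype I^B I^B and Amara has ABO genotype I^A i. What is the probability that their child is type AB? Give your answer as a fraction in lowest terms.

1/2

ABO cross I^B I^B × I^A i → offspring phenotypes: 1/2 B, 1/2 AB.
So P(type AB) = 1/2.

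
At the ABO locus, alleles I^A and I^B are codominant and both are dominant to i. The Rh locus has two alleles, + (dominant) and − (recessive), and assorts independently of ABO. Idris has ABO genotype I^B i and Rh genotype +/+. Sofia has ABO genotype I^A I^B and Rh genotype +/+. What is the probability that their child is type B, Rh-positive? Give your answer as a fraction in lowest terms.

1/2

ABO cross I^B i × I^A I^B → offspring phenotypes: 1/4 A, 1/2 B, 1/4 AB.
Rh cross +/+ × +/+ → 1 Rh+.
Independent loci: P(type B, Rh-positive) = 1/2 × 1 = 1/2.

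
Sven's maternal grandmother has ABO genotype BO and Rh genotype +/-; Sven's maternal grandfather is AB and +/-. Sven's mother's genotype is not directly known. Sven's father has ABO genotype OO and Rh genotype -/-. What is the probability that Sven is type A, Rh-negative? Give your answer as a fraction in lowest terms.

1/8

Sven's mother's ABO genotype from BO × AB: 1/4 AB, 1/4 AO, 1/4 BB, 1/4 BO.
Crossing each possibility with the father OO and summing P(type A): 1/4·1/2 + 1/4·1/2 + 1/4·0 + 1/4·0 = 1/4.
Similarly for Rh via the mother's Rh distribution: P(Rh-) = 1/2.
Independent loci: 1/4 × 1/2 = 1/8.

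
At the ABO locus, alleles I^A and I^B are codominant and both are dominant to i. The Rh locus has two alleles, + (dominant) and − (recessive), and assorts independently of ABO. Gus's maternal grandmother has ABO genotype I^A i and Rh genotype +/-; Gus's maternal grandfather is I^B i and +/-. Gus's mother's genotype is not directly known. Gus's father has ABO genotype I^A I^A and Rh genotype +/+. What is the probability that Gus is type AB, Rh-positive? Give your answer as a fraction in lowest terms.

1/4

Gus's mother's ABO genotype from I^A i × I^B i: 1/4 I^A I^B, 1/4 I^A i, 1/4 I^B i, 1/4 i i.
Crossing each possibility with the father I^A I^A and summing P(type AB): 1/4·1/2 + 1/4·0 + 1/4·1/2 + 1/4·0 = 1/4.
Similarly for Rh via the mother's Rh distribution: P(Rh+) = 1.
Independent loci: 1/4 × 1 = 1/4.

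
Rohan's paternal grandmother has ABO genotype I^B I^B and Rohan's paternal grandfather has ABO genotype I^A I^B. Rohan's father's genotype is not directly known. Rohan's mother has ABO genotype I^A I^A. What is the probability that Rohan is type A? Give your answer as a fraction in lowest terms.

Rohan's father's ABO genotype from I^B I^B × I^A I^B: 1/2 I^A I^B, 1/2 I^B I^B.
Crossing each possibility with the mother I^A I^A and summing P(type A): 1/2·1/2 + 1/2·0 = 1/4.

1/4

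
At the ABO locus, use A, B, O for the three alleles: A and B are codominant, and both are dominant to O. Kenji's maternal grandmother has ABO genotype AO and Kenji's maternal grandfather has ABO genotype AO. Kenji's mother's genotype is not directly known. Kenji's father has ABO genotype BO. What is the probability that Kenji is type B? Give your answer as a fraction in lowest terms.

Kenji's mother's ABO genotype from AO × AO: 1/4 AA, 1/2 AO, 1/4 OO.
Crossing each possibility with the father BO and summing P(type B): 1/4·0 + 1/2·1/4 + 1/4·1/2 = 1/4.

1/4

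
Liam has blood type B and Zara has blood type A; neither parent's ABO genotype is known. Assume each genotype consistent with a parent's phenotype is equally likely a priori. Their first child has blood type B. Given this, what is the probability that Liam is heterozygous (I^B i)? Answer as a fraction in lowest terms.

Possible genotypes: Liam ∈ {I^B I^B, I^B i}; Zara ∈ {I^A I^A, I^A i}.
Weight each parental genotype pair by prior × P(type-B child):
  I^B I^B × I^A i: posterior weight 2/3.
  I^B i × I^A i: posterior weight 1/3.
Sum the posterior weight over pairs where Liam is I^B i: 1/3.

1/3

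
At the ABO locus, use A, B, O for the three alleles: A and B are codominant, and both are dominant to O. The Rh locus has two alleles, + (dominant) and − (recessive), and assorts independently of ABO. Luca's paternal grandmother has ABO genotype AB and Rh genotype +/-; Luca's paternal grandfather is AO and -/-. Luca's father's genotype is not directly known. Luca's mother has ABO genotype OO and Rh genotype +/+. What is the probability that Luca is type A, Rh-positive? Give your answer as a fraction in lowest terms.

1/2

Luca's father's ABO genotype from AB × AO: 1/4 AA, 1/4 AB, 1/4 AO, 1/4 BO.
Crossing each possibility with the mother OO and summing P(type A): 1/4·1 + 1/4·1/2 + 1/4·1/2 + 1/4·0 = 1/2.
Similarly for Rh via the father's Rh distribution: P(Rh+) = 1.
Independent loci: 1/2 × 1 = 1/2.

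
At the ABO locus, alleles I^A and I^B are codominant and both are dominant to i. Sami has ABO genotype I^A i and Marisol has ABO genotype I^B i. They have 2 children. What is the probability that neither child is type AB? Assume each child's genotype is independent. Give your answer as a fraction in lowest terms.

9/16

ABO cross I^A i × I^B i → 1/4 O, 1/4 A, 1/4 B, 1/4 AB.
So P(type AB) = 1/4 per child.
P(not type AB) = 3/4 for one child; (3/4)^2 = 9/16.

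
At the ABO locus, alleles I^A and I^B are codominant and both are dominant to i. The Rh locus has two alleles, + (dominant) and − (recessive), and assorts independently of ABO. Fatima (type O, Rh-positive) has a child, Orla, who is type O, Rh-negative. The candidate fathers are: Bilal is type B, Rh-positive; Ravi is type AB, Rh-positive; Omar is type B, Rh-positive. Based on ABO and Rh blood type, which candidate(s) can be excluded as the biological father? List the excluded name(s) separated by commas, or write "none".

Ravi

A candidate is excluded only if no genotype consistent with his phenotype could produce a type O, Rh-negative child with a type O, Rh-positive mother.
Ravi (type AB, Rh+): no genotype consistent with that phenotype can produce a type-O Rh- child with a type-O mother.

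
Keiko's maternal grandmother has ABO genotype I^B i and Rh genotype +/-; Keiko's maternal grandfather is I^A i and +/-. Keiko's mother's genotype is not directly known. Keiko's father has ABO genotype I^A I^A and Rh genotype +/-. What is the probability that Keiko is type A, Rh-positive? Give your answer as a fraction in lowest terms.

Keiko's mother's ABO genotype from I^B i × I^A i: 1/4 I^A I^B, 1/4 I^A i, 1/4 I^B i, 1/4 i i.
Crossing each possibility with the father I^A I^A and summing P(type A): 1/4·1/2 + 1/4·1 + 1/4·1/2 + 1/4·1 = 3/4.
Similarly for Rh via the mother's Rh distribution: P(Rh+) = 3/4.
Independent loci: 3/4 × 3/4 = 9/16.

9/16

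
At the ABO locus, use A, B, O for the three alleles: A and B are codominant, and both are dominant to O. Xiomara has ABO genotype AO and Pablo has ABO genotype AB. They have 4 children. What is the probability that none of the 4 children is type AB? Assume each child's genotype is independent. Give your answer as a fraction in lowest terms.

81/256

ABO cross AO × AB → 1/2 A, 1/4 B, 1/4 AB.
So P(type AB) = 1/4 per child.
P(not type AB) = 3/4 for one child; (3/4)^4 = 81/256.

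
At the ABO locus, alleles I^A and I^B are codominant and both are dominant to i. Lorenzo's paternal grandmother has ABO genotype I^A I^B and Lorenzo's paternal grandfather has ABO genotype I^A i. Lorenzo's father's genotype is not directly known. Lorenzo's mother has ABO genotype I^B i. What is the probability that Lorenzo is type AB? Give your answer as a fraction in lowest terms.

Lorenzo's father's ABO genotype from I^A I^B × I^A i: 1/4 I^A I^A, 1/4 I^A I^B, 1/4 I^A i, 1/4 I^B i.
Crossing each possibility with the mother I^B i and summing P(type AB): 1/4·1/2 + 1/4·1/4 + 1/4·1/4 + 1/4·0 = 1/4.

1/4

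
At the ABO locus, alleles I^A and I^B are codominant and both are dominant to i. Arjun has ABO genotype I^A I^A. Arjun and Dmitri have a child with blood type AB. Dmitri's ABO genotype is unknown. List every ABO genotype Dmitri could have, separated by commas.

I^A I^B, I^B I^B, I^B i

For each candidate genotype of Dmitri, check whether crossing it with I^A I^A can produce every observed child phenotype.
  I^A I^A → possible child types {A} ✗
  I^A I^B → possible child types {A, AB} ✓
  I^A i → possible child types {A} ✗
  I^B I^B → possible child types {AB} ✓
  I^B i → possible child types {A, AB} ✓
  i i → possible child types {A} ✗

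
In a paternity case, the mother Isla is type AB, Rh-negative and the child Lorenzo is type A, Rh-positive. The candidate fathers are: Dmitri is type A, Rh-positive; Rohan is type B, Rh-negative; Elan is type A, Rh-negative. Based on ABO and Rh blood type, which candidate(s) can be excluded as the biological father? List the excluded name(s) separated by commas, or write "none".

Rohan, Elan

A candidate is excluded only if no genotype consistent with his phenotype could produce a type A, Rh-positive child with a type AB, Rh-negative mother.
Rohan (type B, Rh-): no genotype consistent with that phenotype can produce a type-A Rh+ child with a type-AB mother.
Elan (type A, Rh-): no genotype consistent with that phenotype can produce a type-A Rh+ child with a type-AB mother.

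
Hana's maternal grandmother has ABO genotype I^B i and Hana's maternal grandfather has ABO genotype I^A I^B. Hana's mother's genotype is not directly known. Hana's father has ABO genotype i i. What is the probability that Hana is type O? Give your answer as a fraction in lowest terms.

Hana's mother's ABO genotype from I^B i × I^A I^B: 1/4 I^A I^B, 1/4 I^A i, 1/4 I^B I^B, 1/4 I^B i.
Crossing each possibility with the father i i and summing P(type O): 1/4·0 + 1/4·1/2 + 1/4·0 + 1/4·1/2 = 1/4.

1/4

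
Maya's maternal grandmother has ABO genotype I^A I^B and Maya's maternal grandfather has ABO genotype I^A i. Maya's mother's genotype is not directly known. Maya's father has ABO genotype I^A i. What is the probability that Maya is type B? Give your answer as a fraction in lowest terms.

Maya's mother's ABO genotype from I^A I^B × I^A i: 1/4 I^A I^A, 1/4 I^A I^B, 1/4 I^A i, 1/4 I^B i.
Crossing each possibility with the father I^A i and summing P(type B): 1/4·0 + 1/4·1/4 + 1/4·0 + 1/4·1/4 = 1/8.

1/8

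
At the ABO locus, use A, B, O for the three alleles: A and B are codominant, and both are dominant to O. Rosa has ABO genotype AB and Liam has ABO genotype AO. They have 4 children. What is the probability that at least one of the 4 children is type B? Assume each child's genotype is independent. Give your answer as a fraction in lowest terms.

ABO cross AB × AO → 1/2 A, 1/4 B, 1/4 AB.
So P(type B) = 1/4 per child.
P(none) = (3/4)^4 = 81/256; P(at least one) = 1 − 81/256 = 175/256.

175/256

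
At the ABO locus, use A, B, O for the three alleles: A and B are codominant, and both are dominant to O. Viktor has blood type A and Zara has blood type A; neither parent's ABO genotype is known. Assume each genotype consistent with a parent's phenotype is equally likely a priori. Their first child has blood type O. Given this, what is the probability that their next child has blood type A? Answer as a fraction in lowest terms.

3/4

Possible genotypes: Viktor ∈ {AA, AO}; Zara ∈ {AA, AO}.
Weight each parental genotype pair by prior × P(type-O child):
  AO × AO: posterior weight 1; P(next child type A) = 3/4.
Weighted sum = 3/4.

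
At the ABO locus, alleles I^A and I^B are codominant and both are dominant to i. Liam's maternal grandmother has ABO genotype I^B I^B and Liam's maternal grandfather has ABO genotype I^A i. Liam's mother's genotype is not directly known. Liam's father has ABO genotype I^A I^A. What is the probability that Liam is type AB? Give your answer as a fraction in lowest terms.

Liam's mother's ABO genotype from I^B I^B × I^A i: 1/2 I^A I^B, 1/2 I^B i.
Crossing each possibility with the father I^A I^A and summing P(type AB): 1/2·1/2 + 1/2·1/2 = 1/2.

1/2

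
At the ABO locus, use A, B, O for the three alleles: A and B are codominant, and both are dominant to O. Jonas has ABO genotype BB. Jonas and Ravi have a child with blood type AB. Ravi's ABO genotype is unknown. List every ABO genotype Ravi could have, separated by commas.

AA, AB, AO

For each candidate genotype of Ravi, check whether crossing it with BB can produce every observed child phenotype.
  AA → possible child types {AB} ✓
  AB → possible child types {B, AB} ✓
  AO → possible child types {B, AB} ✓
  BB → possible child types {B} ✗
  BO → possible child types {B} ✗
  OO → possible child types {B} ✗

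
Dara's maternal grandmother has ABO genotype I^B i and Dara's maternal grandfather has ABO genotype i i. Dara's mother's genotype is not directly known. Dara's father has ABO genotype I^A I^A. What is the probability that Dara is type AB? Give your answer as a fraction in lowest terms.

1/4

Dara's mother's ABO genotype from I^B i × i i: 1/2 I^B i, 1/2 i i.
Crossing each possibility with the father I^A I^A and summing P(type AB): 1/2·1/2 + 1/2·0 = 1/4.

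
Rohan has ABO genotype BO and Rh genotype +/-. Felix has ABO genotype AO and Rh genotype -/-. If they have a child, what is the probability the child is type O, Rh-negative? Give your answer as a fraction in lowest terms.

ABO cross BO × AO → offspring phenotypes: 1/4 O, 1/4 A, 1/4 B, 1/4 AB.
Rh cross +/- × -/- → 1/2 Rh+, 1/2 Rh-.
Independent loci: P(type O, Rh-negative) = 1/4 × 1/2 = 1/8.

1/8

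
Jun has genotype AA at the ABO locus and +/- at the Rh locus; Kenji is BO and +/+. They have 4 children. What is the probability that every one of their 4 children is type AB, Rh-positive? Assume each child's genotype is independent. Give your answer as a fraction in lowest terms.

1/16

ABO cross AA × BO → 1/2 A, 1/2 AB.
Rh cross +/- × +/+ → 1 Rh+; so P(type AB, Rh-positive) = 1/2 × 1 = 1/2 per child.
All 4 independent: (1/2)^4 = 1/16.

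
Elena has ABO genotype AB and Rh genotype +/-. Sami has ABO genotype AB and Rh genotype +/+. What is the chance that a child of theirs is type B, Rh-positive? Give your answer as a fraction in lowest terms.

1/4

ABO cross AB × AB → offspring phenotypes: 1/4 A, 1/4 B, 1/2 AB.
Rh cross +/- × +/+ → 1 Rh+.
Independent loci: P(type B, Rh-positive) = 1/4 × 1 = 1/4.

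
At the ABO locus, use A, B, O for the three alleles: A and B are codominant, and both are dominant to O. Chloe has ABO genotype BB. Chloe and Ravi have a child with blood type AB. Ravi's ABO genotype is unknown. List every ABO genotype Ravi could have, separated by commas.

For each candidate genotype of Ravi, check whether crossing it with BB can produce every observed child phenotype.
  AA → possible child types {AB} ✓
  AB → possible child types {B, AB} ✓
  AO → possible child types {B, AB} ✓
  BB → possible child types {B} ✗
  BO → possible child types {B} ✗
  OO → possible child types {B} ✗

AA, AB, AO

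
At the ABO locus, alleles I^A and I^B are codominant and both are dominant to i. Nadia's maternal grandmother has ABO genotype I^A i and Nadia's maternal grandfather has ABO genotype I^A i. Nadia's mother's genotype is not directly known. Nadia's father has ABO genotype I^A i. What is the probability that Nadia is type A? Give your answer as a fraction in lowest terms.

Nadia's mother's ABO genotype from I^A i × I^A i: 1/4 I^A I^A, 1/2 I^A i, 1/4 i i.
Crossing each possibility with the father I^A i and summing P(type A): 1/4·1 + 1/2·3/4 + 1/4·1/2 = 3/4.

3/4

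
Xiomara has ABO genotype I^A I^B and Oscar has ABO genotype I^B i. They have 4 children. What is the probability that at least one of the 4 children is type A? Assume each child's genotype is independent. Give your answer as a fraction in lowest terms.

ABO cross I^A I^B × I^B i → 1/4 A, 1/2 B, 1/4 AB.
So P(type A) = 1/4 per child.
P(none) = (3/4)^4 = 81/256; P(at least one) = 1 − 81/256 = 175/256.

175/256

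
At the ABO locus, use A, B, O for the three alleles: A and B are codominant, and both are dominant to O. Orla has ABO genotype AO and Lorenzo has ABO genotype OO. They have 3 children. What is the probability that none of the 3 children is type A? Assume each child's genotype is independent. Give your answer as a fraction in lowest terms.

1/8

ABO cross AO × OO → 1/2 O, 1/2 A.
So P(type A) = 1/2 per child.
P(not type A) = 1/2 for one child; (1/2)^3 = 1/8.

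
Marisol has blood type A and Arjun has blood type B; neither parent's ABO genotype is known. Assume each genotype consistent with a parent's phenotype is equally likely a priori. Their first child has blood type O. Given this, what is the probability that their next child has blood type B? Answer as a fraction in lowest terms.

Possible genotypes: Marisol ∈ {I^A I^A, I^A i}; Arjun ∈ {I^B I^B, I^B i}.
Weight each parental genotype pair by prior × P(type-O child):
  I^A i × I^B i: posterior weight 1; P(next child type B) = 1/4.
Weighted sum = 1/4.

1/4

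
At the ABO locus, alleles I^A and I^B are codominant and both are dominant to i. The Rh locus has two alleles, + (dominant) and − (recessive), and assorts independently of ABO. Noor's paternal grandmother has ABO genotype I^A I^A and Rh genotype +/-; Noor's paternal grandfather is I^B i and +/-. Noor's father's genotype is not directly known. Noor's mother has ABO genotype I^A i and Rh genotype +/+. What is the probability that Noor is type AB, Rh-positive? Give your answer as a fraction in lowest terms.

Noor's father's ABO genotype from I^A I^A × I^B i: 1/2 I^A I^B, 1/2 I^A i.
Crossing each possibility with the mother I^A i and summing P(type AB): 1/2·1/4 + 1/2·0 = 1/8.
Similarly for Rh via the father's Rh distribution: P(Rh+) = 1.
Independent loci: 1/8 × 1 = 1/8.

1/8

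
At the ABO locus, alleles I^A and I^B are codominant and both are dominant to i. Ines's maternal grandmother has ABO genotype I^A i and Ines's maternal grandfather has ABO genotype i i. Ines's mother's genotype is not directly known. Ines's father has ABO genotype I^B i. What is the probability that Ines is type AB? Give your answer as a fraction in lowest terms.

1/8

Ines's mother's ABO genotype from I^A i × i i: 1/2 I^A i, 1/2 i i.
Crossing each possibility with the father I^B i and summing P(type AB): 1/2·1/4 + 1/2·0 = 1/8.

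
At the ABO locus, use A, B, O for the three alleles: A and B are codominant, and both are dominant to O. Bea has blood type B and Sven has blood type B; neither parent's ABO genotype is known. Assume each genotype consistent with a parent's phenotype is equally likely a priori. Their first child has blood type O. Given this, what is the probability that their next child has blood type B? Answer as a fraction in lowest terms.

Possible genotypes: Bea ∈ {BB, BO}; Sven ∈ {BB, BO}.
Weight each parental genotype pair by prior × P(type-O child):
  BO × BO: posterior weight 1; P(next child type B) = 3/4.
Weighted sum = 3/4.

3/4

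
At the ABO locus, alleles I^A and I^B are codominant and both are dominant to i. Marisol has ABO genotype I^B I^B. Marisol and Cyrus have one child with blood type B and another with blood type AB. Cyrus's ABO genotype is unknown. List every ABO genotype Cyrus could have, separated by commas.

I^A I^B, I^A i

For each candidate genotype of Cyrus, check whether crossing it with I^B I^B can produce every observed child phenotype.
  I^A I^A → possible child types {AB} ✗
  I^A I^B → possible child types {B, AB} ✓
  I^A i → possible child types {B, AB} ✓
  I^B I^B → possible child types {B} ✗
  I^B i → possible child types {B} ✗
  i i → possible child types {B} ✗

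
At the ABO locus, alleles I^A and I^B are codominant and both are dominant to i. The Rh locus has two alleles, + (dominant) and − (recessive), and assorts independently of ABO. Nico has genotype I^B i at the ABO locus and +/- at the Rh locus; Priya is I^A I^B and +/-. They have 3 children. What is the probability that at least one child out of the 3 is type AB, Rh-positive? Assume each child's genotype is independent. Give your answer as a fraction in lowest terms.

ABO cross I^B i × I^A I^B → 1/4 A, 1/2 B, 1/4 AB.
Rh cross +/- × +/- → 3/4 Rh+, 1/4 Rh-; so P(type AB, Rh-positive) = 1/4 × 3/4 = 3/16 per child.
P(none) = (13/16)^3 = 2197/4096; P(at least one) = 1 − 2197/4096 = 1899/4096.

1899/4096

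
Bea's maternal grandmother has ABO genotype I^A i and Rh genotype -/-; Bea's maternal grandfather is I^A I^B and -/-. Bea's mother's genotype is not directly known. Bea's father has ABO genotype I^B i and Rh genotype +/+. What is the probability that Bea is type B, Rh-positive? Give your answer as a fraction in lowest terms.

3/8

Bea's mother's ABO genotype from I^A i × I^A I^B: 1/4 I^A I^A, 1/4 I^A I^B, 1/4 I^A i, 1/4 I^B i.
Crossing each possibility with the father I^B i and summing P(type B): 1/4·0 + 1/4·1/2 + 1/4·1/4 + 1/4·3/4 = 3/8.
Similarly for Rh via the mother's Rh distribution: P(Rh+) = 1.
Independent loci: 3/8 × 1 = 3/8.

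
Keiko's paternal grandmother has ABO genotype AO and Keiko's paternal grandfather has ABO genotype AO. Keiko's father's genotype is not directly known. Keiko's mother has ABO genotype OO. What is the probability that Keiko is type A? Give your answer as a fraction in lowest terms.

Keiko's father's ABO genotype from AO × AO: 1/4 AA, 1/2 AO, 1/4 OO.
Crossing each possibility with the mother OO and summing P(type A): 1/4·1 + 1/2·1/2 + 1/4·0 = 1/2.

1/2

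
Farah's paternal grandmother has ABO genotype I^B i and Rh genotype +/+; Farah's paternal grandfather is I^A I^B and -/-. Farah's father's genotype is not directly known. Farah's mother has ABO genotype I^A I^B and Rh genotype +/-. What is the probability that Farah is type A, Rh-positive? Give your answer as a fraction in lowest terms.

3/16

Farah's father's ABO genotype from I^B i × I^A I^B: 1/4 I^A I^B, 1/4 I^A i, 1/4 I^B I^B, 1/4 I^B i.
Crossing each possibility with the mother I^A I^B and summing P(type A): 1/4·1/4 + 1/4·1/2 + 1/4·0 + 1/4·1/4 = 1/4.
Similarly for Rh via the father's Rh distribution: P(Rh+) = 3/4.
Independent loci: 1/4 × 3/4 = 3/16.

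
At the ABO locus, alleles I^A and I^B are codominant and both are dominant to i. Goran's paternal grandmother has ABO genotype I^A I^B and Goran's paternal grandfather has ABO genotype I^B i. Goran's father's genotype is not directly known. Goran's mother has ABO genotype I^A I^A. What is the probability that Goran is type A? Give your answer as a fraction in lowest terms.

Goran's father's ABO genotype from I^A I^B × I^B i: 1/4 I^A I^B, 1/4 I^A i, 1/4 I^B I^B, 1/4 I^B i.
Crossing each possibility with the mother I^A I^A and summing P(type A): 1/4·1/2 + 1/4·1 + 1/4·0 + 1/4·1/2 = 1/2.

1/2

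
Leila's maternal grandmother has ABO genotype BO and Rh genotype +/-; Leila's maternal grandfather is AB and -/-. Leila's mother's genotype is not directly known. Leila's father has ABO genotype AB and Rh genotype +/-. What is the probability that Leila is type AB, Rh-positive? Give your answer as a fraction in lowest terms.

15/64

Leila's mother's ABO genotype from BO × AB: 1/4 AB, 1/4 AO, 1/4 BB, 1/4 BO.
Crossing each possibility with the father AB and summing P(type AB): 1/4·1/2 + 1/4·1/4 + 1/4·1/2 + 1/4·1/4 = 3/8.
Similarly for Rh via the mother's Rh distribution: P(Rh+) = 5/8.
Independent loci: 3/8 × 5/8 = 15/64.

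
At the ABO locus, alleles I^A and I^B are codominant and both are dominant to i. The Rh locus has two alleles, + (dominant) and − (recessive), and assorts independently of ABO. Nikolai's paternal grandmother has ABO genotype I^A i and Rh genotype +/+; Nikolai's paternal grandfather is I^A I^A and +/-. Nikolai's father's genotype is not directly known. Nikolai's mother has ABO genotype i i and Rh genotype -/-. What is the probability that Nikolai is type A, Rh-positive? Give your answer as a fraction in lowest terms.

Nikolai's father's ABO genotype from I^A i × I^A I^A: 1/2 I^A I^A, 1/2 I^A i.
Crossing each possibility with the mother i i and summing P(type A): 1/2·1 + 1/2·1/2 = 3/4.
Similarly for Rh via the father's Rh distribution: P(Rh+) = 3/4.
Independent loci: 3/4 × 3/4 = 9/16.

9/16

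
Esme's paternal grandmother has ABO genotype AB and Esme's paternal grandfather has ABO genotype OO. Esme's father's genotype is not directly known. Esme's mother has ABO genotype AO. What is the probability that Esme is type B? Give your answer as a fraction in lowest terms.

Esme's father's ABO genotype from AB × OO: 1/2 AO, 1/2 BO.
Crossing each possibility with the mother AO and summing P(type B): 1/2·0 + 1/2·1/4 = 1/8.

1/8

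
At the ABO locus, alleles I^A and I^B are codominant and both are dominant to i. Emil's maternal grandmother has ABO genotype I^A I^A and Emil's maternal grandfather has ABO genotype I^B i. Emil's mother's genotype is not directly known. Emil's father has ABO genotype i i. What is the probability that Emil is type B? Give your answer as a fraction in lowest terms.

Emil's mother's ABO genotype from I^A I^A × I^B i: 1/2 I^A I^B, 1/2 I^A i.
Crossing each possibility with the father i i and summing P(type B): 1/2·1/2 + 1/2·0 = 1/4.

1/4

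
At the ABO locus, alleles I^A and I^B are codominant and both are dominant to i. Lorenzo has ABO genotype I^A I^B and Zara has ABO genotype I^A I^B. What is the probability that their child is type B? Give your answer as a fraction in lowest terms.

1/4

ABO cross I^A I^B × I^A I^B → offspring phenotypes: 1/4 A, 1/4 B, 1/2 AB.
So P(type B) = 1/4.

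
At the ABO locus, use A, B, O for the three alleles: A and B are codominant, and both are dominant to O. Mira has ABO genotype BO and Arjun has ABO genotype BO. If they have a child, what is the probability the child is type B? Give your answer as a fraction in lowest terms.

ABO cross BO × BO → offspring phenotypes: 1/4 O, 3/4 B.
So P(type B) = 3/4.

3/4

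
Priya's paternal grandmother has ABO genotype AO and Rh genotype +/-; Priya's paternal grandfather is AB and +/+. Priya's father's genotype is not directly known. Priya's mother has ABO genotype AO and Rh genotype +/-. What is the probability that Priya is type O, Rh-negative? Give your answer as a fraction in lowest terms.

Priya's father's ABO genotype from AO × AB: 1/4 AA, 1/4 AB, 1/4 AO, 1/4 BO.
Crossing each possibility with the mother AO and summing P(type O): 1/4·0 + 1/4·0 + 1/4·1/4 + 1/4·1/4 = 1/8.
Similarly for Rh via the father's Rh distribution: P(Rh-) = 1/8.
Independent loci: 1/8 × 1/8 = 1/64.

1/64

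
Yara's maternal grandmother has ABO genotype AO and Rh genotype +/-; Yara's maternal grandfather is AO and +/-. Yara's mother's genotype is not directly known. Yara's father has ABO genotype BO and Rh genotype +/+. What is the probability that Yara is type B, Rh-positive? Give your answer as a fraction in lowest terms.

Yara's mother's ABO genotype from AO × AO: 1/4 AA, 1/2 AO, 1/4 OO.
Crossing each possibility with the father BO and summing P(type B): 1/4·0 + 1/2·1/4 + 1/4·1/2 = 1/4.
Similarly for Rh via the mother's Rh distribution: P(Rh+) = 1.
Independent loci: 1/4 × 1 = 1/4.

1/4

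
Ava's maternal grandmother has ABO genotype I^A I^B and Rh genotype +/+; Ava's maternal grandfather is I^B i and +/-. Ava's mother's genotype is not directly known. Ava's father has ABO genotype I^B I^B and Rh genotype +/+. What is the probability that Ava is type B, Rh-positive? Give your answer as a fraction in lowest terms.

Ava's mother's ABO genotype from I^A I^B × I^B i: 1/4 I^A I^B, 1/4 I^A i, 1/4 I^B I^B, 1/4 I^B i.
Crossing each possibility with the father I^B I^B and summing P(type B): 1/4·1/2 + 1/4·1/2 + 1/4·1 + 1/4·1 = 3/4.
Similarly for Rh via the mother's Rh distribution: P(Rh+) = 1.
Independent loci: 3/4 × 1 = 3/4.

3/4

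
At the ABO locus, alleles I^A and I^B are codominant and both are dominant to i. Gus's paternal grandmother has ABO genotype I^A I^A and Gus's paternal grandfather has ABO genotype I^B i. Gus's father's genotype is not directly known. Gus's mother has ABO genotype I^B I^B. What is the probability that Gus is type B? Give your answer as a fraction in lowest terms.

1/2

Gus's father's ABO genotype from I^A I^A × I^B i: 1/2 I^A I^B, 1/2 I^A i.
Crossing each possibility with the mother I^B I^B and summing P(type B): 1/2·1/2 + 1/2·1/2 = 1/2.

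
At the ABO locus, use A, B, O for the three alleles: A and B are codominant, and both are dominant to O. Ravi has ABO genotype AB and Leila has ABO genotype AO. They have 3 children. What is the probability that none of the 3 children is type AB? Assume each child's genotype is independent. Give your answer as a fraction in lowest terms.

ABO cross AB × AO → 1/2 A, 1/4 B, 1/4 AB.
So P(type AB) = 1/4 per child.
P(not type AB) = 3/4 for one child; (3/4)^3 = 27/64.

27/64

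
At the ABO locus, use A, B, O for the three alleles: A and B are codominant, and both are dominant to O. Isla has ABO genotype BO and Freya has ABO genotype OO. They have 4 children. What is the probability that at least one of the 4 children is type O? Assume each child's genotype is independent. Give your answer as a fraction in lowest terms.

ABO cross BO × OO → 1/2 O, 1/2 B.
So P(type O) = 1/2 per child.
P(none) = (1/2)^4 = 1/16; P(at least one) = 1 − 1/16 = 15/16.

15/16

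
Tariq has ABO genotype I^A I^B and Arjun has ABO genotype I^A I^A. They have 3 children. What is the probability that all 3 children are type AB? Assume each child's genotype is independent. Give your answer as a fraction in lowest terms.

1/8

ABO cross I^A I^B × I^A I^A → 1/2 A, 1/2 AB.
So P(type AB) = 1/2 per child.
All 3 independent: (1/2)^3 = 1/8.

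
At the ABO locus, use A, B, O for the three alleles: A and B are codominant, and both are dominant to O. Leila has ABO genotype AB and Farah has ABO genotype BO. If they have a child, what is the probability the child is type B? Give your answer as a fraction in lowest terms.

ABO cross AB × BO → offspring phenotypes: 1/4 A, 1/2 B, 1/4 AB.
So P(type B) = 1/2.

1/2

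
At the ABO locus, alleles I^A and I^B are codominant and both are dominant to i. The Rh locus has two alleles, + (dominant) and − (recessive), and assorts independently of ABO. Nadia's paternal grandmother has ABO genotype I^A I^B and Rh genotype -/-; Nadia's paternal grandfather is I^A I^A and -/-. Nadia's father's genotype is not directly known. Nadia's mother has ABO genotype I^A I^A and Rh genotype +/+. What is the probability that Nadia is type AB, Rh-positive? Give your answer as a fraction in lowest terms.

Nadia's father's ABO genotype from I^A I^B × I^A I^A: 1/2 I^A I^A, 1/2 I^A I^B.
Crossing each possibility with the mother I^A I^A and summing P(type AB): 1/2·0 + 1/2·1/2 = 1/4.
Similarly for Rh via the father's Rh distribution: P(Rh+) = 1.
Independent loci: 1/4 × 1 = 1/4.

1/4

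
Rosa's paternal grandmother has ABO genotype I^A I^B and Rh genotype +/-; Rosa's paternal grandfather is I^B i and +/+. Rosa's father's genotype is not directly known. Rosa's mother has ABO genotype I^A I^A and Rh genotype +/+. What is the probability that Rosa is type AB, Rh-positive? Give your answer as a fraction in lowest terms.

1/2

Rosa's father's ABO genotype from I^A I^B × I^B i: 1/4 I^A I^B, 1/4 I^A i, 1/4 I^B I^B, 1/4 I^B i.
Crossing each possibility with the mother I^A I^A and summing P(type AB): 1/4·1/2 + 1/4·0 + 1/4·1 + 1/4·1/2 = 1/2.
Similarly for Rh via the father's Rh distribution: P(Rh+) = 1.
Independent loci: 1/2 × 1 = 1/2.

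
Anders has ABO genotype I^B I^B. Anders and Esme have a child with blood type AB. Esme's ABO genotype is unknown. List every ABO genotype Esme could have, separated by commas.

I^A I^A, I^A I^B, I^A i

For each candidate genotype of Esme, check whether crossing it with I^B I^B can produce every observed child phenotype.
  I^A I^A → possible child types {AB} ✓
  I^A I^B → possible child types {B, AB} ✓
  I^A i → possible child types {B, AB} ✓
  I^B I^B → possible child types {B} ✗
  I^B i → possible child types {B} ✗
  i i → possible child types {B} ✗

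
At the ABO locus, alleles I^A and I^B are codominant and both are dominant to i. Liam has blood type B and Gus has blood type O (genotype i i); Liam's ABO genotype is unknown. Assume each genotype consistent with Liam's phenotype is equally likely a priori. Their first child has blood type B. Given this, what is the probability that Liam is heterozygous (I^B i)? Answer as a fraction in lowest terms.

Possible genotypes: Liam ∈ {I^B I^B, I^B i}; Gus ∈ {i i}.
Weight each parental genotype pair by prior × P(type-B child):
  I^B I^B × i i: posterior weight 2/3.
  I^B i × i i: posterior weight 1/3.
Sum the posterior weight over pairs where Liam is I^B i: 1/3.

1/3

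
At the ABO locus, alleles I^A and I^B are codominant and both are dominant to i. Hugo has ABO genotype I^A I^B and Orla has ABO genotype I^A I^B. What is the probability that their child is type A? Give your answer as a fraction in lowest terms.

ABO cross I^A I^B × I^A I^B → offspring phenotypes: 1/4 A, 1/4 B, 1/2 AB.
So P(type A) = 1/4.

1/4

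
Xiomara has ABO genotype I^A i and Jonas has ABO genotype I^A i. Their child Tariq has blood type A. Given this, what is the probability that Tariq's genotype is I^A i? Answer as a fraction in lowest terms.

2/3

Cross I^A i × I^A i → 1/4 I^A I^A, 1/2 I^A i, 1/4 i i.
Type-A genotypes among offspring: I^A I^A (1/4), I^A i (1/2); total 3/4.
P(I^A i | type A) = (1/2) / (3/4) = 2/3.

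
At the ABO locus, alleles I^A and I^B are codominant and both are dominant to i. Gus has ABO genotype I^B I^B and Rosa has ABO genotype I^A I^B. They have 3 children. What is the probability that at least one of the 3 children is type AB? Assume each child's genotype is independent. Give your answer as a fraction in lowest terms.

7/8

ABO cross I^B I^B × I^A I^B → 1/2 B, 1/2 AB.
So P(type AB) = 1/2 per child.
P(none) = (1/2)^3 = 1/8; P(at least one) = 1 − 1/8 = 7/8.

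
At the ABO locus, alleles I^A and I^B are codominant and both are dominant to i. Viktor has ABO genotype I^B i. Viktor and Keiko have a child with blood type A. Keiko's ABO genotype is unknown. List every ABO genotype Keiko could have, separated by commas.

For each candidate genotype of Keiko, check whether crossing it with I^B i can produce every observed child phenotype.
  I^A I^A → possible child types {A, AB} ✓
  I^A I^B → possible child types {A, B, AB} ✓
  I^A i → possible child types {O, A, B, AB} ✓
  I^B I^B → possible child types {B} ✗
  I^B i → possible child types {O, B} ✗
  i i → possible child types {O, B} ✗

I^A I^A, I^A I^B, I^A i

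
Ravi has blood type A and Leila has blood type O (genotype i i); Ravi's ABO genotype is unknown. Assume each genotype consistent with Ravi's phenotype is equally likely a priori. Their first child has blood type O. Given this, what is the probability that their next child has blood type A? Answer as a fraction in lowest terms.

1/2

Possible genotypes: Ravi ∈ {I^A I^A, I^A i}; Leila ∈ {i i}.
Weight each parental genotype pair by prior × P(type-O child):
  I^A i × i i: posterior weight 1; P(next child type A) = 1/2.
Weighted sum = 1/2.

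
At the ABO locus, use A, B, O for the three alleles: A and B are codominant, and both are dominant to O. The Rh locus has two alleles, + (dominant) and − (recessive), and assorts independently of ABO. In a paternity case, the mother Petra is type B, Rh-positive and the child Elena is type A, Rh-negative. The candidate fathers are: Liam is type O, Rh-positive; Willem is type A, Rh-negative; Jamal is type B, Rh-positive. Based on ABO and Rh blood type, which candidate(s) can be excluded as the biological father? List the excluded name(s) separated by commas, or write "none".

A candidate is excluded only if no genotype consistent with his phenotype could produce a type A, Rh-negative child with a type B, Rh-positive mother.
Liam (type O, Rh+): no genotype consistent with that phenotype can produce a type-A Rh- child with a type-B mother.
Jamal (type B, Rh+): no genotype consistent with that phenotype can produce a type-A Rh- child with a type-B mother.

Liam, Jamal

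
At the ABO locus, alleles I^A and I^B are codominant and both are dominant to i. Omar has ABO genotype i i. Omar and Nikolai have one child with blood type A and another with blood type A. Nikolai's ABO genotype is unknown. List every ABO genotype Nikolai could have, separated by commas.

For each candidate genotype of Nikolai, check whether crossing it with i i can produce every observed child phenotype.
  I^A I^A → possible child types {A} ✓
  I^A I^B → possible child types {A, B} ✓
  I^A i → possible child types {O, A} ✓
  I^B I^B → possible child types {B} ✗
  I^B i → possible child types {O, B} ✗
  i i → possible child types {O} ✗

I^A I^A, I^A I^B, I^A i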